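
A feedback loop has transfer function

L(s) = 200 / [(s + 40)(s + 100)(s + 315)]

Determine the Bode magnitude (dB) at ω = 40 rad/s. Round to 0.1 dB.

At s = jω = j40:
pole (s+40): 40 + j40 → |·| = √(40²+40²) = √3200 ≈ 56.569, ∠ = arctan(40/40) ≈ 45.00°
pole (s+100): 100 + j40 → |·| = √(100²+40²) = √11600 ≈ 107.7, ∠ = arctan(40/100) ≈ 21.80°
pole (s+315): 315 + j40 → |·| = √(315²+40²) = √100825 ≈ 317.53, ∠ = arctan(40/315) ≈ 7.24°
|L| = 200 / 1.9345e+06 ≈ 0.00010339
Gain = 20 log₁₀(0.00010339) ≈ -79.71 dB

-79.7 dB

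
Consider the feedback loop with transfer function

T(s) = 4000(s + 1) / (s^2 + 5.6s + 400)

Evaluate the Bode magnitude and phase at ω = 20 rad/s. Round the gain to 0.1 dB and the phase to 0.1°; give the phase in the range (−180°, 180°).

At s = jω = j20:
zero (s+1): 1 + j20 → |·| = √(1²+20²) = √401 ≈ 20.025, ∠ = arctan(20/1) ≈ 87.14°
quadratic: (j20)² + 5.6·j20 + 400 = 0 + j112 → |·| ≈ 112, ∠ ≈ 90.00°
|T| = 4000 · 20.025 / 112 ≈ 715.18
Gain = 20 log₁₀(715.18) ≈ 57.09 dB
∠T = 87.14° − 90.00° = -2.86°

57.1 dB, -2.9°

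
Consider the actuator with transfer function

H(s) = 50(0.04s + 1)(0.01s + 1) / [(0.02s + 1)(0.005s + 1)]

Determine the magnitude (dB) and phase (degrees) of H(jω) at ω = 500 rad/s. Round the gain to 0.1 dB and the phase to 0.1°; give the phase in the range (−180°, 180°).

At ω = 500 rad/s:
zero (1 + j500·0.04) = 1 + j20 → |·| ≈ 20.025, ∠ ≈ 87.14°
zero (1 + j500·0.01) = 1 + j5 → |·| ≈ 5.099, ∠ ≈ 78.69°
pole (1 + j500·0.02) = 1 + j10 → |·| ≈ 10.05, ∠ ≈ 84.29°
pole (1 + j500·0.005) = 1 + j2.5 → |·| ≈ 2.6926, ∠ ≈ 68.20°
|H| = 50 · 20.025 · 5.099 / (10.05 · 2.6926) ≈ 188.66
Gain = 20 log₁₀(188.66) ≈ 45.51 dB
∠H = (87.14° + 78.69°) − (84.29° + 68.20°) = 13.34°

45.5 dB, 13.3°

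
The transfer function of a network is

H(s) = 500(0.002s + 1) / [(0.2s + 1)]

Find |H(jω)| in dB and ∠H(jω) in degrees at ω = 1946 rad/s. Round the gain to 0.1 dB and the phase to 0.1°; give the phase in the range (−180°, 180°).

At ω = 1946 rad/s:
zero (1 + j1946·0.002) = 1 + j3.892 → |·| ≈ 4.0184, ∠ ≈ 75.59°
pole (1 + j1946·0.2) = 1 + j389.2 → |·| ≈ 389.2, ∠ ≈ 89.85°
|H| = 500 · 4.0184 / (389.2) ≈ 5.1624
Gain = 20 log₁₀(5.1624) ≈ 14.26 dB
∠H = (75.59°) − (89.85°) = -14.26°

14.3 dB, -14.3°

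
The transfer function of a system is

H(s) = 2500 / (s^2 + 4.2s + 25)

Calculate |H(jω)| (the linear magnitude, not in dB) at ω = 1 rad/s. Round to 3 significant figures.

103

At s = jω = j1:
quadratic: (j1)² + 4.2·j1 + 25 = 24 + j4.2 → |·| ≈ 24.365, ∠ ≈ 9.93°
|H| = 2500 / 24.365 ≈ 102.61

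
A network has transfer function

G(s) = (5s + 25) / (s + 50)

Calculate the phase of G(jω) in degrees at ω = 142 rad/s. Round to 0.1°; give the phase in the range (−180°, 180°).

17.4°

Substitute s = j142:
Numerator: 5(j142) + 25 = 25 + j710
Denominator: (j142) + 50 = 50 + j142
|N| = √(25² + 710²) ≈ 710.44, ∠N ≈ 87.98°
|D| = √(50² + 142²) ≈ 150.55, ∠D ≈ 70.60°
∠G = 87.98° − 70.60° = 17.38°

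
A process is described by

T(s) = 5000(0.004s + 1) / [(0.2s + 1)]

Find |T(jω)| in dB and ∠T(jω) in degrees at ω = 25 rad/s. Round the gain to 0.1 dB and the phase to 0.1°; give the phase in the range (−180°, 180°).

59.9 dB, -73.0°

At ω = 25 rad/s:
zero (1 + j25·0.004) = 1 + j0.1 → |·| ≈ 1.005, ∠ ≈ 5.71°
pole (1 + j25·0.2) = 1 + j5 → |·| ≈ 5.099, ∠ ≈ 78.69°
|T| = 5000 · 1.005 / (5.099) ≈ 985.49
Gain = 20 log₁₀(985.49) ≈ 59.87 dB
∠T = (5.71°) − (78.69°) = -72.98°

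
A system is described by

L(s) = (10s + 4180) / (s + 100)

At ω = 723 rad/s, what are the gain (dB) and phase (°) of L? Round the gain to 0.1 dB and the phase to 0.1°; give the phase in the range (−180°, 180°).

Substitute s = j723:
Numerator: 10(j723) + 4180 = 4180 + j7230
Denominator: (j723) + 100 = 100 + j723
|N| = √(4180² + 7230²) ≈ 8351.4, ∠N ≈ 59.97°
|D| = √(100² + 723²) ≈ 729.88, ∠D ≈ 82.13°
|L| = 8351.4 / 729.88 ≈ 11.442
Gain = 20 log₁₀(11.442) ≈ 21.17 dB
∠L = 59.97° − 82.13° = -22.16°

21.2 dB, -22.2°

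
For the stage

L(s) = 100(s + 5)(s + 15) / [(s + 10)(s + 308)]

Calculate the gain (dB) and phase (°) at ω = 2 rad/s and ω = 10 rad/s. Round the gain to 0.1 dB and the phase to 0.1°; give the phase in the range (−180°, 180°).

ω = 2: 8.3 dB, 17.7°; ω = 10: 13.3 dB, 50.3°

At s = jω = j2:
zero (s+5): 5 + j2 → |·| = √(5²+2²) = √29 ≈ 5.3852, ∠ = arctan(2/5) ≈ 21.80°
zero (s+15): 15 + j2 → |·| = √(15²+2²) = √229 ≈ 15.133, ∠ = arctan(2/15) ≈ 7.59°
pole (s+10): 10 + j2 → |·| = √(10²+2²) = √104 ≈ 10.198, ∠ = arctan(2/10) ≈ 11.31°
pole (s+308): 308 + j2 → |·| = √(308²+2²) = √94868 ≈ 308.01, ∠ = arctan(2/308) ≈ 0.37°
|L| = 100 · 81.494 / 3141.1 ≈ 2.5944
Gain = 20 log₁₀(2.5944) ≈ 8.28 dB
∠L = 29.39° − 11.68° = 17.71°

At s = jω = j10:
zero (s+5): 5 + j10 → |·| = √(5²+10²) = √125 ≈ 11.18, ∠ = arctan(10/5) ≈ 63.43°
zero (s+15): 15 + j10 → |·| = √(15²+10²) = √325 ≈ 18.028, ∠ = arctan(10/15) ≈ 33.69°
pole (s+10): 10 + j10 → |·| = √(10²+10²) = √200 ≈ 14.142, ∠ = arctan(10/10) ≈ 45.00°
pole (s+308): 308 + j10 → |·| = √(308²+10²) = √94964 ≈ 308.16, ∠ = arctan(10/308) ≈ 1.86°
|L| = 100 · 201.55 / 4358 ≈ 4.6248
Gain = 20 log₁₀(4.6248) ≈ 13.30 dB
∠L = 97.12° − 46.86° = 50.26°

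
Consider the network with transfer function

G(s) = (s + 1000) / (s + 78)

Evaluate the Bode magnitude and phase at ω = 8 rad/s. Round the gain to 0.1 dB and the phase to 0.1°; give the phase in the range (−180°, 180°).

Substitute s = j8:
Numerator: (j8) + 1000 = 1000 + j8
Denominator: (j8) + 78 = 78 + j8
|N| = √(1000² + 8²) ≈ 1000, ∠N ≈ 0.46°
|D| = √(78² + 8²) ≈ 78.409, ∠D ≈ 5.86°
|G| = 1000 / 78.409 ≈ 12.754
Gain = 20 log₁₀(12.754) ≈ 22.11 dB
∠G = 0.46° − 5.86° = -5.40°

22.1 dB, -5.4°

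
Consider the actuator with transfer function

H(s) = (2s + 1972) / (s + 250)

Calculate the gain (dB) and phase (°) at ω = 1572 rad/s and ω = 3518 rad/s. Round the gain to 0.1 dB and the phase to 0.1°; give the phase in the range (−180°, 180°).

ω = 1572: 7.4 dB, -23.1°; ω = 3518: 6.3 dB, -11.6°

Substitute s = j1572:
Numerator: 2(j1572) + 1972 = 1972 + j3144
Denominator: (j1572) + 250 = 250 + j1572
|N| = √(1972² + 3144²) ≈ 3711.3, ∠N ≈ 57.90°
|D| = √(250² + 1572²) ≈ 1591.8, ∠D ≈ 80.96°
|H| = 3711.3 / 1591.8 ≈ 2.3315
Gain = 20 log₁₀(2.3315) ≈ 7.35 dB
∠H = 57.90° − 80.96° = -23.06°

Substitute s = j3518:
Numerator: 2(j3518) + 1972 = 1972 + j7036
Denominator: (j3518) + 250 = 250 + j3518
|N| = √(1972² + 7036²) ≈ 7307.1, ∠N ≈ 74.34°
|D| = √(250² + 3518²) ≈ 3526.9, ∠D ≈ 85.94°
|H| = 7307.1 / 3526.9 ≈ 2.0718
Gain = 20 log₁₀(2.0718) ≈ 6.33 dB
∠H = 74.34° − 85.94° = -11.60°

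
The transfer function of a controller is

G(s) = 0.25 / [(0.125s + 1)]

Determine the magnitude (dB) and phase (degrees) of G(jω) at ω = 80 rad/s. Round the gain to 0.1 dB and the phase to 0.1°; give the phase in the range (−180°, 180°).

At ω = 80 rad/s:
pole (1 + j80·0.125) = 1 + j10 → |·| ≈ 10.05, ∠ ≈ 84.29°
|G| = 0.25 · 1 / (10.05) ≈ 0.024876
Gain = 20 log₁₀(0.024876) ≈ -32.08 dB
∠G = (0°) − (84.29°) = -84.29°

-32.1 dB, -84.3°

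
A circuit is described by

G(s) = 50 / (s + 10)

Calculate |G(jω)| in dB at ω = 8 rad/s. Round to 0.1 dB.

Substitute s = j8:
Numerator: 50 = 50 + j0
Denominator: (j8) + 10 = 10 + j8
|N| = √(50² + 0²) ≈ 50, ∠N ≈ 0.00°
|D| = √(10² + 8²) ≈ 12.806, ∠D ≈ 38.66°
|G| = 50 / 12.806 ≈ 3.9044
Gain = 20 log₁₀(3.9044) ≈ 11.83 dB

11.8 dB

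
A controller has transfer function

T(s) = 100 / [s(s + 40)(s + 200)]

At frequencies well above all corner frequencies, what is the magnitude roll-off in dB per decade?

Each pole contributes −20 dB/decade at high frequency; each zero contributes +20 dB/decade.
Net: 0 zero(s) − 3 pole(s) → -60 dB/decade.

-60 dB/decade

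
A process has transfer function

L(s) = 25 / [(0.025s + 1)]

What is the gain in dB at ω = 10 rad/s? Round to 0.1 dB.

27.7 dB

At ω = 10 rad/s:
pole (1 + j10·0.025) = 1 + j0.25 → |·| ≈ 1.0308, ∠ ≈ 14.04°
|L| = 25 · 1 / (1.0308) ≈ 24.253
Gain = 20 log₁₀(24.253) ≈ 27.70 dB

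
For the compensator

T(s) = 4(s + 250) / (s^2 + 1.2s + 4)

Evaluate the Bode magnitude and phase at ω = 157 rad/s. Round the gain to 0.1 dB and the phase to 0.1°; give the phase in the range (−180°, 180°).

At s = jω = j157:
zero (s+250): 250 + j157 → |·| = √(250²+157²) = √87149 ≈ 295.21, ∠ = arctan(157/250) ≈ 32.13°
quadratic: (j157)² + 1.2·j157 + 4 = -24645 + j188.4 → |·| ≈ 24646, ∠ ≈ 179.56°
|T| = 4 · 295.21 / 24646 ≈ 0.047912
Gain = 20 log₁₀(0.047912) ≈ -26.39 dB
∠T = 32.13° − 179.56° = -147.43°

-26.4 dB, -147.4°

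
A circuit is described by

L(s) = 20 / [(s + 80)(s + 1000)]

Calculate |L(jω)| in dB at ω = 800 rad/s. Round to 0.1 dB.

At s = jω = j800:
pole (s+80): 80 + j800 → |·| = √(80²+800²) = √646400 ≈ 803.99, ∠ = arctan(800/80) ≈ 84.29°
pole (s+1000): 1000 + j800 → |·| = √(1000²+800²) = √1640000 ≈ 1280.6, ∠ = arctan(800/1000) ≈ 38.66°
|L| = 20 / 1.0296e+06 ≈ 1.9425e-05
Gain = 20 log₁₀(1.9425e-05) ≈ -94.23 dB

-94.2 dB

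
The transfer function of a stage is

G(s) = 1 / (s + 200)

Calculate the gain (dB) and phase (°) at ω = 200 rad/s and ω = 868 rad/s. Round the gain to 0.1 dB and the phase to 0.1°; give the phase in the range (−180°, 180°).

ω = 200: -49.0 dB, -45.0°; ω = 868: -59.0 dB, -77.0°

Substitute s = j200:
Numerator: 1 = 1 + j0
Denominator: (j200) + 200 = 200 + j200
|N| = √(1² + 0²) ≈ 1, ∠N ≈ 0.00°
|D| = √(200² + 200²) ≈ 282.84, ∠D ≈ 45.00°
|G| = 1 / 282.84 ≈ 0.0035356
Gain = 20 log₁₀(0.0035356) ≈ -49.03 dB
∠G = 0.00° − 45.00° = -45.00°

Substitute s = j868:
Numerator: 1 = 1 + j0
Denominator: (j868) + 200 = 200 + j868
|N| = √(1² + 0²) ≈ 1, ∠N ≈ 0.00°
|D| = √(200² + 868²) ≈ 890.74, ∠D ≈ 77.02°
|G| = 1 / 890.74 ≈ 0.0011227
Gain = 20 log₁₀(0.0011227) ≈ -58.99 dB
∠G = 0.00° − 77.02° = -77.02°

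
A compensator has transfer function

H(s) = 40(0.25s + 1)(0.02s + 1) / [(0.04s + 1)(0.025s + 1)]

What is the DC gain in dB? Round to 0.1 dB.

32.0 dB

H(0) = 40 · 1 / 1 = 40
20 log₁₀(40) ≈ 32.04 dB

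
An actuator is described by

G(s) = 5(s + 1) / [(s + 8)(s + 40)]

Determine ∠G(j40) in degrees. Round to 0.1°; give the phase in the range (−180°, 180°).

At s = jω = j40:
zero (s+1): 1 + j40 → |·| = √(1²+40²) = √1601 ≈ 40.012, ∠ = arctan(40/1) ≈ 88.57°
pole (s+8): 8 + j40 → |·| = √(8²+40²) = √1664 ≈ 40.792, ∠ = arctan(40/8) ≈ 78.69°
pole (s+40): 40 + j40 → |·| = √(40²+40²) = √3200 ≈ 56.569, ∠ = arctan(40/40) ≈ 45.00°
∠G = 88.57° − 123.69° = -35.12°

-35.1°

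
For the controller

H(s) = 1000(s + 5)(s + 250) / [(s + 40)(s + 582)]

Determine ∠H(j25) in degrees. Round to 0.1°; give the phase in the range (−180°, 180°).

At s = jω = j25:
zero (s+5): 5 + j25 → |·| = √(5²+25²) = √650 ≈ 25.495, ∠ = arctan(25/5) ≈ 78.69°
zero (s+250): 250 + j25 → |·| = √(250²+25²) = √63125 ≈ 251.25, ∠ = arctan(25/250) ≈ 5.71°
pole (s+40): 40 + j25 → |·| = √(40²+25²) = √2225 ≈ 47.17, ∠ = arctan(25/40) ≈ 32.01°
pole (s+582): 582 + j25 → |·| = √(582²+25²) = √339349 ≈ 582.54, ∠ = arctan(25/582) ≈ 2.46°
∠H = 84.40° − 34.47° = 49.93°

49.9°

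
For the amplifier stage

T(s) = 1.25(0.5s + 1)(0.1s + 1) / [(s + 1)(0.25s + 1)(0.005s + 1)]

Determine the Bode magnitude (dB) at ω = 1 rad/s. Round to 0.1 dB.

-0.3 dB

At ω = 1 rad/s:
zero (1 + j1·0.5) = 1 + j0.5 → |·| ≈ 1.118, ∠ ≈ 26.57°
zero (1 + j1·0.1) = 1 + j0.1 → |·| ≈ 1.005, ∠ ≈ 5.71°
pole (1 + j1·1) = 1 + j1 → |·| ≈ 1.4142, ∠ ≈ 45.00°
pole (1 + j1·0.25) = 1 + j0.25 → |·| ≈ 1.0308, ∠ ≈ 14.04°
pole (1 + j1·0.005) = 1 + j0.005 → |·| ≈ 1, ∠ ≈ 0.29°
|T| = 1.25 · 1.118 · 1.005 / (1.4142 · 1.0308 · 1) ≈ 0.96346
Gain = 20 log₁₀(0.96346) ≈ -0.32 dB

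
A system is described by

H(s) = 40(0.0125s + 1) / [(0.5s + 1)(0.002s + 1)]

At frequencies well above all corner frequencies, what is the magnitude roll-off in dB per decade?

Each pole contributes −20 dB/decade at high frequency; each zero contributes +20 dB/decade.
Net: 1 zero(s) − 2 pole(s) → -20 dB/decade.

-20 dB/decade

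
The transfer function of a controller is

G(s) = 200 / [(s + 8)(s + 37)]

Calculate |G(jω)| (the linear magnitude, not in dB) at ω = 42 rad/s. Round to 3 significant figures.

0.0836

At s = jω = j42:
pole (s+8): 8 + j42 → |·| = √(8²+42²) = √1828 ≈ 42.755, ∠ = arctan(42/8) ≈ 79.22°
pole (s+37): 37 + j42 → |·| = √(37²+42²) = √3133 ≈ 55.973, ∠ = arctan(42/37) ≈ 48.62°
|G| = 200 / 2393.1 ≈ 0.083574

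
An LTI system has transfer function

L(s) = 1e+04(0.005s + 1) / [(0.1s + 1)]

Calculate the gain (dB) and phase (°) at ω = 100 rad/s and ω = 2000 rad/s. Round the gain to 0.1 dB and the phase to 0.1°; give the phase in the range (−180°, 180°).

At ω = 100 rad/s:
zero (1 + j100·0.005) = 1 + j0.5 → |·| ≈ 1.118, ∠ ≈ 26.57°
pole (1 + j100·0.1) = 1 + j10 → |·| ≈ 10.05, ∠ ≈ 84.29°
|L| = 1e+04 · 1.118 / (10.05) ≈ 1112.4
Gain = 20 log₁₀(1112.4) ≈ 60.93 dB
∠L = (26.57°) − (84.29°) = -57.72°

At ω = 2000 rad/s:
zero (1 + j2000·0.005) = 1 + j10 → |·| ≈ 10.05, ∠ ≈ 84.29°
pole (1 + j2000·0.1) = 1 + j200 → |·| ≈ 200, ∠ ≈ 89.71°
|L| = 1e+04 · 10.05 / (200) ≈ 502.5
Gain = 20 log₁₀(502.5) ≈ 54.02 dB
∠L = (84.29°) − (89.71°) = -5.42°

ω = 100: 60.9 dB, -57.7°; ω = 2000: 54.0 dB, -5.4°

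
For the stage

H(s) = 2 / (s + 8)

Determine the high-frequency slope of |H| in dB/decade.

Each pole contributes −20 dB/decade at high frequency; each zero contributes +20 dB/decade.
Net: 0 zero(s) − 1 pole(s) → -20 dB/decade.

-20 dB/decade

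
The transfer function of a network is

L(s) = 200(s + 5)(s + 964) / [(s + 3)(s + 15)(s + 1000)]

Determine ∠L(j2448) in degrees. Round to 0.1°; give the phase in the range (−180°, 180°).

At s = jω = j2448:
zero (s+5): 5 + j2448 → |·| = √(5²+2448²) = √5992729 ≈ 2448, ∠ = arctan(2448/5) ≈ 89.88°
zero (s+964): 964 + j2448 → |·| = √(964²+2448²) = √6922000 ≈ 2631, ∠ = arctan(2448/964) ≈ 68.51°
pole (s+3): 3 + j2448 → |·| = √(3²+2448²) = √5992713 ≈ 2448, ∠ = arctan(2448/3) ≈ 89.93°
pole (s+15): 15 + j2448 → |·| = √(15²+2448²) = √5992929 ≈ 2448, ∠ = arctan(2448/15) ≈ 89.65°
pole (s+1000): 1000 + j2448 → |·| = √(1000²+2448²) = √6992704 ≈ 2644.4, ∠ = arctan(2448/1000) ≈ 67.78°
∠L = 158.39° − 247.36° = -88.97°

-89.0°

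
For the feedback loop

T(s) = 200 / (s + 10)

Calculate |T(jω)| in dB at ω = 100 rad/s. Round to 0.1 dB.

6.0 dB

Substitute s = j100:
Numerator: 200 = 200 + j0
Denominator: (j100) + 10 = 10 + j100
|N| = √(200² + 0²) ≈ 200, ∠N ≈ 0.00°
|D| = √(10² + 100²) ≈ 100.5, ∠D ≈ 84.29°
|T| = 200 / 100.5 ≈ 1.99
Gain = 20 log₁₀(1.99) ≈ 5.98 dB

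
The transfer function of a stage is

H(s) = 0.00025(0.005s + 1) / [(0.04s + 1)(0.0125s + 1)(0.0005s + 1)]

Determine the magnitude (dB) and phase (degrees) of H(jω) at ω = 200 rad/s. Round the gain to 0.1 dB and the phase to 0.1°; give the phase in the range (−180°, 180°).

-95.8 dB, -111.8°

At ω = 200 rad/s:
zero (1 + j200·0.005) = 1 + j1 → |·| ≈ 1.4142, ∠ ≈ 45.00°
pole (1 + j200·0.04) = 1 + j8 → |·| ≈ 8.0623, ∠ ≈ 82.87°
pole (1 + j200·0.0125) = 1 + j2.5 → |·| ≈ 2.6926, ∠ ≈ 68.20°
pole (1 + j200·0.0005) = 1 + j0.1 → |·| ≈ 1.005, ∠ ≈ 5.71°
|H| = 0.00025 · 1.4142 / (8.0623 · 2.6926 · 1.005) ≈ 1.6205e-05
Gain = 20 log₁₀(1.6205e-05) ≈ -95.81 dB
∠H = (45.00°) − (82.87° + 68.20° + 5.71°) = -111.78°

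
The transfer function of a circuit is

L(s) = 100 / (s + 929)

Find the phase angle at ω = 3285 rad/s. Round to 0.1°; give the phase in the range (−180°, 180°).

-74.2°

At s = jω = j3285:
pole (s+929): 929 + j3285 → |·| = √(929²+3285²) = √11654266 ≈ 3413.8, ∠ = arctan(3285/929) ≈ 74.21°
∠L = 0.00° − 74.21° = -74.21°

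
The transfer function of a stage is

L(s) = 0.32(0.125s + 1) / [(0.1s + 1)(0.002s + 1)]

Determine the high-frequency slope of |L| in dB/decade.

-20 dB/decade

Each pole contributes −20 dB/decade at high frequency; each zero contributes +20 dB/decade.
Net: 1 zero(s) − 2 pole(s) → -20 dB/decade.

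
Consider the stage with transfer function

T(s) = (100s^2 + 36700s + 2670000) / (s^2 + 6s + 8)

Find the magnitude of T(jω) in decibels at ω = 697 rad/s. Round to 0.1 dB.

40.7 dB

Substitute s = j697:
Numerator: 100(j697)^2 + 36700(j697) + 2670000 = -45910900 + j25579900
Denominator: (j697)^2 + 6(j697) + 8 = -485801 + j4182
|N| = √(45910900² + 25579900²) ≈ 5.2556e+07, ∠N ≈ 150.88°
|D| = √(485801² + 4182²) ≈ 4.8582e+05, ∠D ≈ 179.51°
|T| = 5.2556e+07 / 4.8582e+05 ≈ 108.18
Gain = 20 log₁₀(108.18) ≈ 40.68 dB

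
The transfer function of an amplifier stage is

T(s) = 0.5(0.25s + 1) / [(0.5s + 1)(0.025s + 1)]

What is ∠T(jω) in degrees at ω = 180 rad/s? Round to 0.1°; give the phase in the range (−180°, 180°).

-78.1°

At ω = 180 rad/s:
zero (1 + j180·0.25) = 1 + j45 → |·| ≈ 45.011, ∠ ≈ 88.73°
pole (1 + j180·0.5) = 1 + j90 → |·| ≈ 90.006, ∠ ≈ 89.36°
pole (1 + j180·0.025) = 1 + j4.5 → |·| ≈ 4.6098, ∠ ≈ 77.47°
∠T = (88.73°) − (89.36° + 77.47°) = -78.10°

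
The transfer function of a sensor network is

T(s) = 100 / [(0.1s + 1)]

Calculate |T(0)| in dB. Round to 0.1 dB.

T(0) = 100 · 1 / 1 = 100
20 log₁₀(100) ≈ 40.00 dB

40.0 dB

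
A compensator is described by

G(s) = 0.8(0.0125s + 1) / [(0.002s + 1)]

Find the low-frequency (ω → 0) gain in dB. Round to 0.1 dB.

G(0) = 0.8 · 1 / 1 = 0.8
20 log₁₀(0.8) ≈ -1.94 dB

-1.9 dB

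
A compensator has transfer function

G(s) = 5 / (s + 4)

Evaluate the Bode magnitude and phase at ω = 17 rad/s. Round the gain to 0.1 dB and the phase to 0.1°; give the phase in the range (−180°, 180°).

-10.9 dB, -76.8°

At s = jω = j17:
pole (s+4): 4 + j17 → |·| = √(4²+17²) = √305 ≈ 17.464, ∠ = arctan(17/4) ≈ 76.76°
|G| = 5 / 17.464 ≈ 0.2863
Gain = 20 log₁₀(0.2863) ≈ -10.86 dB
∠G = 0.00° − 76.76° = -76.76°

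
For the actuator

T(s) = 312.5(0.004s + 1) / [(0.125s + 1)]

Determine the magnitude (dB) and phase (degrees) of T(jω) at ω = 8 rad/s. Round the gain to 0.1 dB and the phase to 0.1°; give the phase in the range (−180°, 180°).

At ω = 8 rad/s:
zero (1 + j8·0.004) = 1 + j0.032 → |·| ≈ 1.0005, ∠ ≈ 1.83°
pole (1 + j8·0.125) = 1 + j1 → |·| ≈ 1.4142, ∠ ≈ 45.00°
|T| = 312.5 · 1.0005 / (1.4142) ≈ 221.08
Gain = 20 log₁₀(221.08) ≈ 46.89 dB
∠T = (1.83°) − (45.00°) = -43.17°

46.9 dB, -43.2°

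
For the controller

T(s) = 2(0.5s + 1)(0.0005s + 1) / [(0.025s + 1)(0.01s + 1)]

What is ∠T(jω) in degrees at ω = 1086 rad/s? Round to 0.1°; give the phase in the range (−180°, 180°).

-54.2°

At ω = 1086 rad/s:
zero (1 + j1086·0.5) = 1 + j543 → |·| ≈ 543, ∠ ≈ 89.89°
zero (1 + j1086·0.0005) = 1 + j0.543 → |·| ≈ 1.1379, ∠ ≈ 28.50°
pole (1 + j1086·0.025) = 1 + j27.15 → |·| ≈ 27.168, ∠ ≈ 87.89°
pole (1 + j1086·0.01) = 1 + j10.86 → |·| ≈ 10.906, ∠ ≈ 84.74°
∠T = (89.89° + 28.50°) − (87.89° + 84.74°) = -54.24°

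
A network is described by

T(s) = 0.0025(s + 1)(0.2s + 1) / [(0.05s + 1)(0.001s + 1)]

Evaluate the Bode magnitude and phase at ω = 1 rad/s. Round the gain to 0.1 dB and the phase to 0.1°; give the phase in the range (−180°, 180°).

At ω = 1 rad/s:
zero (1 + j1·1) = 1 + j1 → |·| ≈ 1.4142, ∠ ≈ 45.00°
zero (1 + j1·0.2) = 1 + j0.2 → |·| ≈ 1.0198, ∠ ≈ 11.31°
pole (1 + j1·0.05) = 1 + j0.05 → |·| ≈ 1.0012, ∠ ≈ 2.86°
pole (1 + j1·0.001) = 1 + j0.001 → |·| ≈ 1, ∠ ≈ 0.06°
|T| = 0.0025 · 1.4142 · 1.0198 / (1.0012 · 1) ≈ 0.0036012
Gain = 20 log₁₀(0.0036012) ≈ -48.87 dB
∠T = (45.00° + 11.31°) − (2.86° + 0.06°) = 53.39°

-48.9 dB, 53.4°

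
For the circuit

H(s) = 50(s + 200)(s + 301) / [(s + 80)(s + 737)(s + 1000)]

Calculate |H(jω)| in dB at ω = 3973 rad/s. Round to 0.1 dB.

-38.4 dB

At s = jω = j3973:
zero (s+200): 200 + j3973 → |·| = √(200²+3973²) = √15824729 ≈ 3978, ∠ = arctan(3973/200) ≈ 87.12°
zero (s+301): 301 + j3973 → |·| = √(301²+3973²) = √15875330 ≈ 3984.4, ∠ = arctan(3973/301) ≈ 85.67°
pole (s+80): 80 + j3973 → |·| = √(80²+3973²) = √15791129 ≈ 3973.8, ∠ = arctan(3973/80) ≈ 88.85°
pole (s+737): 737 + j3973 → |·| = √(737²+3973²) = √16327898 ≈ 4040.8, ∠ = arctan(3973/737) ≈ 79.49°
pole (s+1000): 1000 + j3973 → |·| = √(1000²+3973²) = √16784729 ≈ 4096.9, ∠ = arctan(3973/1000) ≈ 75.87°
|H| = 50 · 1.585e+07 / 6.5785e+10 ≈ 0.012047
Gain = 20 log₁₀(0.012047) ≈ -38.38 dB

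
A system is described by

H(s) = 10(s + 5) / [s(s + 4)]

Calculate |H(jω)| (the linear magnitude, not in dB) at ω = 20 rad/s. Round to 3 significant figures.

At s = jω = j20:
zero (s+5): 5 + j20 → |·| = √(5²+20²) = √425 ≈ 20.616, ∠ = arctan(20/5) ≈ 75.96°
pole (s+4): 4 + j20 → |·| = √(4²+20²) = √416 ≈ 20.396, ∠ = arctan(20/4) ≈ 78.69°
pole at origin: |s| = 20, ∠ = 90.00° (in denominator)
|H| = 10 · 20.616 / 407.92 ≈ 0.50539

0.505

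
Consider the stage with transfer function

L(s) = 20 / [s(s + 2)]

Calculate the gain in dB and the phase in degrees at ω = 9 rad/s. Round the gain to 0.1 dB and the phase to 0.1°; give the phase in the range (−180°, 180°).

At s = jω = j9:
pole (s+2): 2 + j9 → |·| = √(2²+9²) = √85 ≈ 9.2195, ∠ = arctan(9/2) ≈ 77.47°
pole at origin: |s| = 9, ∠ = 90.00° (in denominator)
|L| = 20 / 82.975 ≈ 0.24104
Gain = 20 log₁₀(0.24104) ≈ -12.36 dB
∠L = 0.00° − 167.47° = -167.47°

-12.4 dB, -167.5°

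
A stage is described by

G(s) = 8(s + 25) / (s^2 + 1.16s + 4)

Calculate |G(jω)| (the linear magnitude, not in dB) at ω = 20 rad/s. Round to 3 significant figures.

At s = jω = j20:
zero (s+25): 25 + j20 → |·| = √(25²+20²) = √1025 ≈ 32.016, ∠ = arctan(20/25) ≈ 38.66°
quadratic: (j20)² + 1.16·j20 + 4 = -396 + j23.2 → |·| ≈ 396.68, ∠ ≈ 176.65°
|G| = 8 · 32.016 / 396.68 ≈ 0.64568

0.646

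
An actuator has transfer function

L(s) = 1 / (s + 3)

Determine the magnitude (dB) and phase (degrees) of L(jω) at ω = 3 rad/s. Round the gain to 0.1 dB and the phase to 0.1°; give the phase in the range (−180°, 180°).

At s = jω = j3:
pole (s+3): 3 + j3 → |·| = √(3²+3²) = √18 ≈ 4.2426, ∠ = arctan(3/3) ≈ 45.00°
|L| = 1 / 4.2426 ≈ 0.2357
Gain = 20 log₁₀(0.2357) ≈ -12.55 dB
∠L = 0.00° − 45.00° = -45.00°

-12.6 dB, -45.0°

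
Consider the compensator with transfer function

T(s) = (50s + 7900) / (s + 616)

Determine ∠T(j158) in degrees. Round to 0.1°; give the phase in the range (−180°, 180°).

30.6°

Substitute s = j158:
Numerator: 50(j158) + 7900 = 7900 + j7900
Denominator: (j158) + 616 = 616 + j158
|N| = √(7900² + 7900²) ≈ 11172, ∠N ≈ 45.00°
|D| = √(616² + 158²) ≈ 635.94, ∠D ≈ 14.39°
∠T = 45.00° − 14.39° = 30.61°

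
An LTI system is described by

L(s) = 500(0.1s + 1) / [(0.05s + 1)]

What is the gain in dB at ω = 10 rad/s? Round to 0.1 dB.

At ω = 10 rad/s:
zero (1 + j10·0.1) = 1 + j1 → |·| ≈ 1.4142, ∠ ≈ 45.00°
pole (1 + j10·0.05) = 1 + j0.5 → |·| ≈ 1.118, ∠ ≈ 26.57°
|L| = 500 · 1.4142 / (1.118) ≈ 632.47
Gain = 20 log₁₀(632.47) ≈ 56.02 dB

56.0 dB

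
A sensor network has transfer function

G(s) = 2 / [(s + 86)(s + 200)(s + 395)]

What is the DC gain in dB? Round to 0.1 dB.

-130.6 dB

G(0) = 2 / (86·200·395) ≈ 2.9438e-07
20 log₁₀(2.9438e-07) ≈ -130.62 dB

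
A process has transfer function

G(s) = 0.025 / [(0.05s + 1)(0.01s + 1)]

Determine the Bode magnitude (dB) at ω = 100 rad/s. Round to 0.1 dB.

-49.2 dB

At ω = 100 rad/s:
pole (1 + j100·0.05) = 1 + j5 → |·| ≈ 5.099, ∠ ≈ 78.69°
pole (1 + j100·0.01) = 1 + j1 → |·| ≈ 1.4142, ∠ ≈ 45.00°
|G| = 0.025 · 1 / (5.099 · 1.4142) ≈ 0.0034669
Gain = 20 log₁₀(0.0034669) ≈ -49.20 dB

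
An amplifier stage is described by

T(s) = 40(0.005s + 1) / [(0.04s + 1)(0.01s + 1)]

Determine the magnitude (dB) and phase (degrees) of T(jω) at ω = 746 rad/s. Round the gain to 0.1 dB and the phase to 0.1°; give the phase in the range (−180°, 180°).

-3.3 dB, -95.5°

At ω = 746 rad/s:
zero (1 + j746·0.005) = 1 + j3.73 → |·| ≈ 3.8617, ∠ ≈ 74.99°
pole (1 + j746·0.04) = 1 + j29.84 → |·| ≈ 29.857, ∠ ≈ 88.08°
pole (1 + j746·0.01) = 1 + j7.46 → |·| ≈ 7.5267, ∠ ≈ 82.37°
|T| = 40 · 3.8617 / (29.857 · 7.5267) ≈ 0.68737
Gain = 20 log₁₀(0.68737) ≈ -3.26 dB
∠T = (74.99°) − (88.08° + 82.37°) = -95.46°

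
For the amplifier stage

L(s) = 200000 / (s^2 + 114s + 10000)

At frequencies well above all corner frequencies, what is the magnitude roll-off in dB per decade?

Each pole contributes −20 dB/decade at high frequency; each zero contributes +20 dB/decade.
Net: 0 zero(s) − 2 pole(s) → -40 dB/decade.

-40 dB/decade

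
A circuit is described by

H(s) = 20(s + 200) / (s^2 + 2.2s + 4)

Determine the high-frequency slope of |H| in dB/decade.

-20 dB/decade

Each pole contributes −20 dB/decade at high frequency; each zero contributes +20 dB/decade.
Net: 1 zero(s) − 2 pole(s) → -20 dB/decade.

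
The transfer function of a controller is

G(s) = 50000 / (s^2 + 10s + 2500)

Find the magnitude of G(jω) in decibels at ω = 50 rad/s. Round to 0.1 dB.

40.0 dB

At s = jω = j50:
quadratic: (j50)² + 10·j50 + 2500 = 0 + j500 → |·| ≈ 500, ∠ ≈ 90.00°
|G| = 50000 / 500 ≈ 100
Gain = 20 log₁₀(100) ≈ 40.00 dB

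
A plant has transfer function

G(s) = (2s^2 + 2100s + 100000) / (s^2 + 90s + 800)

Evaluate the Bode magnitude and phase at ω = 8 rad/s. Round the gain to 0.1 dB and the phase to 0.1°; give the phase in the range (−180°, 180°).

Substitute s = j8:
Numerator: 2(j8)^2 + 2100(j8) + 100000 = 99872 + j16800
Denominator: (j8)^2 + 90(j8) + 800 = 736 + j720
|N| = √(99872² + 16800²) ≈ 1.0128e+05, ∠N ≈ 9.55°
|D| = √(736² + 720²) ≈ 1029.6, ∠D ≈ 44.37°
|G| = 1.0128e+05 / 1029.6 ≈ 98.368
Gain = 20 log₁₀(98.368) ≈ 39.86 dB
∠G = 9.55° − 44.37° = -34.82°

39.9 dB, -34.8°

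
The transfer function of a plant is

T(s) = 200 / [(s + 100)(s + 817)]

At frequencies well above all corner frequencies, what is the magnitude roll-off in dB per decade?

Each pole contributes −20 dB/decade at high frequency; each zero contributes +20 dB/decade.
Net: 0 zero(s) − 2 pole(s) → -40 dB/decade.

-40 dB/decade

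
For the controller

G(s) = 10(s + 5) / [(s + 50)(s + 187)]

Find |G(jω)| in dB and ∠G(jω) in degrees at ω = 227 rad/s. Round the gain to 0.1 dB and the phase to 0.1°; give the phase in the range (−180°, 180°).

At s = jω = j227:
zero (s+5): 5 + j227 → |·| = √(5²+227²) = √51554 ≈ 227.06, ∠ = arctan(227/5) ≈ 88.74°
pole (s+50): 50 + j227 → |·| = √(50²+227²) = √54029 ≈ 232.44, ∠ = arctan(227/50) ≈ 77.58°
pole (s+187): 187 + j227 → |·| = √(187²+227²) = √86498 ≈ 294.11, ∠ = arctan(227/187) ≈ 50.52°
|G| = 10 · 227.06 / 68363 ≈ 0.033214
Gain = 20 log₁₀(0.033214) ≈ -29.57 dB
∠G = 88.74° − 128.10° = -39.36°

-29.6 dB, -39.4°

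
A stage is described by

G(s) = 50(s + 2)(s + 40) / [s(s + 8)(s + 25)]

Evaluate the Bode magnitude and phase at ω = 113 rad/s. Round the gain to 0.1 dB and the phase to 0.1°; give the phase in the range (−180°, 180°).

-6.8 dB, -94.0°

At s = jω = j113:
zero (s+2): 2 + j113 → |·| = √(2²+113²) = √12773 ≈ 113.02, ∠ = arctan(113/2) ≈ 88.99°
zero (s+40): 40 + j113 → |·| = √(40²+113²) = √14369 ≈ 119.87, ∠ = arctan(113/40) ≈ 70.51°
pole (s+8): 8 + j113 → |·| = √(8²+113²) = √12833 ≈ 113.28, ∠ = arctan(113/8) ≈ 85.95°
pole (s+25): 25 + j113 → |·| = √(25²+113²) = √13394 ≈ 115.73, ∠ = arctan(113/25) ≈ 77.52°
pole at origin: |s| = 113, ∠ = 90.00° (in denominator)
|G| = 50 · 13548 / 1.4814e+06 ≈ 0.45727
Gain = 20 log₁₀(0.45727) ≈ -6.80 dB
∠G = 159.50° − 253.47° = -93.97°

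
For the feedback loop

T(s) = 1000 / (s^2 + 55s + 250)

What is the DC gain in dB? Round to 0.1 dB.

T(0) = 1000 / 250 = 4
20 log₁₀(4) ≈ 12.04 dB

12.0 dB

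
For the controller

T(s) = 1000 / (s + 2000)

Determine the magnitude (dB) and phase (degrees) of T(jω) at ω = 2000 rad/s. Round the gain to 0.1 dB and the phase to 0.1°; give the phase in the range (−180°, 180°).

Substitute s = j2000:
Numerator: 1000 = 1000 + j0
Denominator: (j2000) + 2000 = 2000 + j2000
|N| = √(1000² + 0²) ≈ 1000, ∠N ≈ 0.00°
|D| = √(2000² + 2000²) ≈ 2828.4, ∠D ≈ 45.00°
|T| = 1000 / 2828.4 ≈ 0.35356
Gain = 20 log₁₀(0.35356) ≈ -9.03 dB
∠T = 0.00° − 45.00° = -45.00°

-9.0 dB, -45.0°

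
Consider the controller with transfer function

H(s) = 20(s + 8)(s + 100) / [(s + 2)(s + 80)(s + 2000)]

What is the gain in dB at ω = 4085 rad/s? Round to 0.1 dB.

-47.1 dB

At s = jω = j4085:
zero (s+8): 8 + j4085 → |·| = √(8²+4085²) = √16687289 ≈ 4085, ∠ = arctan(4085/8) ≈ 89.89°
zero (s+100): 100 + j4085 → |·| = √(100²+4085²) = √16697225 ≈ 4086.2, ∠ = arctan(4085/100) ≈ 88.60°
pole (s+2): 2 + j4085 → |·| = √(2²+4085²) = √16687229 ≈ 4085, ∠ = arctan(4085/2) ≈ 89.97°
pole (s+80): 80 + j4085 → |·| = √(80²+4085²) = √16693625 ≈ 4085.8, ∠ = arctan(4085/80) ≈ 88.88°
pole (s+2000): 2000 + j4085 → |·| = √(2000²+4085²) = √20687225 ≈ 4548.3, ∠ = arctan(4085/2000) ≈ 63.91°
|H| = 20 · 1.6692e+07 / 7.5913e+10 ≈ 0.0043977
Gain = 20 log₁₀(0.0043977) ≈ -47.14 dB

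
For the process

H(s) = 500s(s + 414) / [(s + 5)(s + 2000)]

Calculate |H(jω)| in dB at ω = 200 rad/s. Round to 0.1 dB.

At s = jω = j200:
zero (s+414): 414 + j200 → |·| = √(414²+200²) = √211396 ≈ 459.78, ∠ = arctan(200/414) ≈ 25.78°
zero at origin: s = j200 → |·| = 200, ∠ = 90.00°
pole (s+5): 5 + j200 → |·| = √(5²+200²) = √40025 ≈ 200.06, ∠ = arctan(200/5) ≈ 88.57°
pole (s+2000): 2000 + j200 → |·| = √(2000²+200²) = √4040000 ≈ 2010, ∠ = arctan(200/2000) ≈ 5.71°
|H| = 500 · 91956 / 4.0212e+05 ≈ 114.34
Gain = 20 log₁₀(114.34) ≈ 41.16 dB

41.2 dB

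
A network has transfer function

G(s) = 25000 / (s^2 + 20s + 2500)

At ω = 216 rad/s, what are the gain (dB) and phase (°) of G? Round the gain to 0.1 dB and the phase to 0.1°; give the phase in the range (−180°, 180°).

At s = jω = j216:
quadratic: (j216)² + 20·j216 + 2500 = -44156 + j4320 → |·| ≈ 44367, ∠ ≈ 174.41°
|G| = 25000 / 44367 ≈ 0.56348
Gain = 20 log₁₀(0.56348) ≈ -4.98 dB
∠G = 0.00° − 174.41° = -174.41°

-5.0 dB, -174.4°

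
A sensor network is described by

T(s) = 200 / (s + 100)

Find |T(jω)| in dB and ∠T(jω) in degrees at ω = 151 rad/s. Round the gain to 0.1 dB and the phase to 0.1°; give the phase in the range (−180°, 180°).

At s = jω = j151:
pole (s+100): 100 + j151 → |·| = √(100²+151²) = √32801 ≈ 181.11, ∠ = arctan(151/100) ≈ 56.49°
|T| = 200 / 181.11 ≈ 1.1043
Gain = 20 log₁₀(1.1043) ≈ 0.86 dB
∠T = 0.00° − 56.49° = -56.49°

0.9 dB, -56.5°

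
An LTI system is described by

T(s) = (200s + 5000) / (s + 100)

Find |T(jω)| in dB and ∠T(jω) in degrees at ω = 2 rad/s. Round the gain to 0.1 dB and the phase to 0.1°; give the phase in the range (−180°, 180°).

Substitute s = j2:
Numerator: 200(j2) + 5000 = 5000 + j400
Denominator: (j2) + 100 = 100 + j2
|N| = √(5000² + 400²) ≈ 5016, ∠N ≈ 4.57°
|D| = √(100² + 2²) ≈ 100.02, ∠D ≈ 1.15°
|T| = 5016 / 100.02 ≈ 50.15
Gain = 20 log₁₀(50.15) ≈ 34.01 dB
∠T = 4.57° − 1.15° = 3.42°

34.0 dB, 3.4°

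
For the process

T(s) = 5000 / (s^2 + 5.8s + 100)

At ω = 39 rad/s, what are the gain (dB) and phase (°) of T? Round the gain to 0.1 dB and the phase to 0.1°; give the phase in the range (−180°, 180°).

At s = jω = j39:
quadratic: (j39)² + 5.8·j39 + 100 = -1421 + j226.2 → |·| ≈ 1438.9, ∠ ≈ 170.96°
|T| = 5000 / 1438.9 ≈ 3.4749
Gain = 20 log₁₀(3.4749) ≈ 10.82 dB
∠T = 0.00° − 170.96° = -170.96°

10.8 dB, -171.0°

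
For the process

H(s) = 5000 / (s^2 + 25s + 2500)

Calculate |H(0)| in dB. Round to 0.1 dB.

6.0 dB

H(0) = 5000 / 2500 = 2
20 log₁₀(2) ≈ 6.02 dB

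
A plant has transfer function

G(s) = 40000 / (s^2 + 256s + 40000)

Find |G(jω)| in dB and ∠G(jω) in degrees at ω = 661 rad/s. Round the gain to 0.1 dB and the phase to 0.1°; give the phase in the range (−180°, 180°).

At s = jω = j661:
quadratic: (j661)² + 256·j661 + 40000 = -396921 + j169216 → |·| ≈ 4.3149e+05, ∠ ≈ 156.91°
|G| = 40000 / 4.3149e+05 ≈ 0.092702
Gain = 20 log₁₀(0.092702) ≈ -20.66 dB
∠G = 0.00° − 156.91° = -156.91°

-20.7 dB, -156.9°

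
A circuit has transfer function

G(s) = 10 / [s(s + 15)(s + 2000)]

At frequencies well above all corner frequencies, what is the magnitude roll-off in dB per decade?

-60 dB/decade

Each pole contributes −20 dB/decade at high frequency; each zero contributes +20 dB/decade.
Net: 0 zero(s) − 3 pole(s) → -60 dB/decade.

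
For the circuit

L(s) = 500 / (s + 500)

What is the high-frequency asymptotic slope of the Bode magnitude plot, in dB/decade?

-20 dB/decade

Each pole contributes −20 dB/decade at high frequency; each zero contributes +20 dB/decade.
Net: 0 zero(s) − 1 pole(s) → -20 dB/decade.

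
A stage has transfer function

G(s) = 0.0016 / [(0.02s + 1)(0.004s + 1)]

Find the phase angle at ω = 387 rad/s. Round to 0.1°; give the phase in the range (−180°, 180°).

At ω = 387 rad/s:
pole (1 + j387·0.02) = 1 + j7.74 → |·| ≈ 7.8043, ∠ ≈ 82.64°
pole (1 + j387·0.004) = 1 + j1.548 → |·| ≈ 1.8429, ∠ ≈ 57.14°
∠G = (0°) − (82.64° + 57.14°) = -139.78°

-139.8°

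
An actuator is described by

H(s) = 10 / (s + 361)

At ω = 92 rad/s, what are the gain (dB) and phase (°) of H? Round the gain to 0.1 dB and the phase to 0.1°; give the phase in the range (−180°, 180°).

-31.4 dB, -14.3°

Substitute s = j92:
Numerator: 10 = 10 + j0
Denominator: (j92) + 361 = 361 + j92
|N| = √(10² + 0²) ≈ 10, ∠N ≈ 0.00°
|D| = √(361² + 92²) ≈ 372.54, ∠D ≈ 14.30°
|H| = 10 / 372.54 ≈ 0.026843
Gain = 20 log₁₀(0.026843) ≈ -31.42 dB
∠H = 0.00° − 14.30° = -14.30°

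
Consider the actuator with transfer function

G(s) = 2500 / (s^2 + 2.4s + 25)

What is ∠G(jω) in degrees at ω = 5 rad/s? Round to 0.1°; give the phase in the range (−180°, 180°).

-90.0°

At s = jω = j5:
quadratic: (j5)² + 2.4·j5 + 25 = 0 + j12 → |·| ≈ 12, ∠ ≈ 90.00°
∠G = 0.00° − 90.00° = -90.00°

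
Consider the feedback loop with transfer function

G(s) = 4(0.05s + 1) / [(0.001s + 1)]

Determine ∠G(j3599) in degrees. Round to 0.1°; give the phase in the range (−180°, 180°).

At ω = 3599 rad/s:
zero (1 + j3599·0.05) = 1 + j179.95 → |·| ≈ 179.95, ∠ ≈ 89.68°
pole (1 + j3599·0.001) = 1 + j3.599 → |·| ≈ 3.7353, ∠ ≈ 74.47°
∠G = (89.68°) − (74.47°) = 15.21°

15.2°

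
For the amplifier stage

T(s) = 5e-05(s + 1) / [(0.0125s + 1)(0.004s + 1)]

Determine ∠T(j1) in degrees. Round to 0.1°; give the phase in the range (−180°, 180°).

44.1°

At ω = 1 rad/s:
zero (1 + j1·1) = 1 + j1 → |·| ≈ 1.4142, ∠ ≈ 45.00°
pole (1 + j1·0.0125) = 1 + j0.0125 → |·| ≈ 1.0001, ∠ ≈ 0.72°
pole (1 + j1·0.004) = 1 + j0.004 → |·| ≈ 1, ∠ ≈ 0.23°
∠T = (45.00°) − (0.72° + 0.23°) = 44.05°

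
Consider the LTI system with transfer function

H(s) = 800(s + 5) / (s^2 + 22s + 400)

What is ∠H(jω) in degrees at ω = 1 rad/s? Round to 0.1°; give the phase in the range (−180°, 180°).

8.2°

At s = jω = j1:
zero (s+5): 5 + j1 → |·| = √(5²+1²) = √26 ≈ 5.099, ∠ = arctan(1/5) ≈ 11.31°
quadratic: (j1)² + 22·j1 + 400 = 399 + j22 → |·| ≈ 399.61, ∠ ≈ 3.16°
∠H = 11.31° − 3.16° = 8.15°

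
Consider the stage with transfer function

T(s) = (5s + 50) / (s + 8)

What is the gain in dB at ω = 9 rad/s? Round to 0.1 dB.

14.9 dB

Substitute s = j9:
Numerator: 5(j9) + 50 = 50 + j45
Denominator: (j9) + 8 = 8 + j9
|N| = √(50² + 45²) ≈ 67.268, ∠N ≈ 41.99°
|D| = √(8² + 9²) ≈ 12.042, ∠D ≈ 48.37°
|T| = 67.268 / 12.042 ≈ 5.5861
Gain = 20 log₁₀(5.5861) ≈ 14.94 dB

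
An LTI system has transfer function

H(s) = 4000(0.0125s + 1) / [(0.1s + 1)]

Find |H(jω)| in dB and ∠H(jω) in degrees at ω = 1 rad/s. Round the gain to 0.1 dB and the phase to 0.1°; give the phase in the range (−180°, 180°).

72.0 dB, -5.0°

At ω = 1 rad/s:
zero (1 + j1·0.0125) = 1 + j0.0125 → |·| ≈ 1.0001, ∠ ≈ 0.72°
pole (1 + j1·0.1) = 1 + j0.1 → |·| ≈ 1.005, ∠ ≈ 5.71°
|H| = 4000 · 1.0001 / (1.005) ≈ 3980.5
Gain = 20 log₁₀(3980.5) ≈ 72.00 dB
∠H = (0.72°) − (5.71°) = -4.99°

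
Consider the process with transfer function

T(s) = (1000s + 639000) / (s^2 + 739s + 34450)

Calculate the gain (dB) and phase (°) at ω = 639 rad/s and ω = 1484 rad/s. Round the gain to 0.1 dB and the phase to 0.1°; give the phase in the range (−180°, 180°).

Substitute s = j639:
Numerator: 1000(j639) + 639000 = 639000 + j639000
Denominator: (j639)^2 + 739(j639) + 34450 = -373871 + j472221
|N| = √(639000² + 639000²) ≈ 9.0368e+05, ∠N ≈ 45.00°
|D| = √(373871² + 472221²) ≈ 6.0231e+05, ∠D ≈ 128.37°
|T| = 9.0368e+05 / 6.0231e+05 ≈ 1.5004
Gain = 20 log₁₀(1.5004) ≈ 3.52 dB
∠T = 45.00° − 128.37° = -83.37°

Substitute s = j1484:
Numerator: 1000(j1484) + 639000 = 639000 + j1484000
Denominator: (j1484)^2 + 739(j1484) + 34450 = -2167806 + j1096676
|N| = √(639000² + 1484000²) ≈ 1.6157e+06, ∠N ≈ 66.70°
|D| = √(2167806² + 1096676²) ≈ 2.4294e+06, ∠D ≈ 153.17°
|T| = 1.6157e+06 / 2.4294e+06 ≈ 0.66506
Gain = 20 log₁₀(0.66506) ≈ -3.54 dB
∠T = 66.70° − 153.17° = -86.47°

ω = 639: 3.5 dB, -83.4°; ω = 1484: -3.5 dB, -86.5°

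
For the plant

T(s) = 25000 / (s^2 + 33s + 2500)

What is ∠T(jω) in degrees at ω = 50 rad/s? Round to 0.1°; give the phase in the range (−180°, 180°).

At s = jω = j50:
quadratic: (j50)² + 33·j50 + 2500 = 0 + j1650 → |·| ≈ 1650, ∠ ≈ 90.00°
∠T = 0.00° − 90.00° = -90.00°

-90.0°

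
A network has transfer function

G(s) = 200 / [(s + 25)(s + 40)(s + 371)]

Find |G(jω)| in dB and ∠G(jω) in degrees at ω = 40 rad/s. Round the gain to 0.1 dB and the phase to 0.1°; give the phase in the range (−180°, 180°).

At s = jω = j40:
pole (s+25): 25 + j40 → |·| = √(25²+40²) = √2225 ≈ 47.17, ∠ = arctan(40/25) ≈ 57.99°
pole (s+40): 40 + j40 → |·| = √(40²+40²) = √3200 ≈ 56.569, ∠ = arctan(40/40) ≈ 45.00°
pole (s+371): 371 + j40 → |·| = √(371²+40²) = √139241 ≈ 373.15, ∠ = arctan(40/371) ≈ 6.15°
|G| = 200 / 9.957e+05 ≈ 0.00020086
Gain = 20 log₁₀(0.00020086) ≈ -73.94 dB
∠G = 0.00° − 109.14° = -109.14°

-73.9 dB, -109.1°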